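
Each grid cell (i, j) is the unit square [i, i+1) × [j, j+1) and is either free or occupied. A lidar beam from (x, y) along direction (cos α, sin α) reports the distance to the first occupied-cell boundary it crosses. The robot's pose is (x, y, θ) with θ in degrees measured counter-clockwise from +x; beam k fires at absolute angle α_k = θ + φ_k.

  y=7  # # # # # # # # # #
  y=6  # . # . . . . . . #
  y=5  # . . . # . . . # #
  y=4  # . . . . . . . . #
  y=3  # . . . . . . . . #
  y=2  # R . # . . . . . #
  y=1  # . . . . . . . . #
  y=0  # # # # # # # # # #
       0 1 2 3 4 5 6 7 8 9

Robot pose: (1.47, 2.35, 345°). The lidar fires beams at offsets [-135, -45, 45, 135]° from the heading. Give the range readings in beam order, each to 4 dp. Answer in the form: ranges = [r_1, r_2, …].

ranges = [0.5427, 1.5588, 8.6949, 0.9400]

beam 1: φ=-135°, α=210°
  direction (-0.8660, -0.5000); cell (1,2); t to first gridline: x 0.5427, y 0.7000 (then +1.1547 / +2.0000)
    (0,2) via x @ 0.5427  # hit
  → r_1 = 0.5427
beam 2: φ=-45°, α=300°
  direction (0.5000, -0.8660); cell (1,2); t to first gridline: x 1.0600, y 0.4041 (then +2.0000 / +1.1547)
    (1,1) via y @ 0.4041
    (2,1) via x @ 1.0600
    (2,0) via y @ 1.5588  # hit
  → r_2 = 1.5588
beam 3: φ=45°, α=30°
  direction (0.8660, 0.5000); cell (1,2); t to first gridline: x 0.6120, y 1.3000 (then +1.1547 / +2.0000)
    (2,2) via x @ 0.6120
    (2,3) via y @ 1.3000
    (3,3) via x @ 1.7667
    (4,3) via x @ 2.9214
    (4,4) via y @ 3.3000
    (5,4) via x @ 4.0761
    (6,4) via x @ 5.2308
    (6,5) via y @ 5.3000
    (7,5) via x @ 6.3855
    (7,6) via y @ 7.3000
    (8,6) via x @ 7.5402
    (9,6) via x @ 8.6949  # hit
  → r_3 = 8.6949
beam 4: φ=135°, α=120°
  direction (-0.5000, 0.8660); cell (1,2); t to first gridline: x 0.9400, y 0.7506 (then +2.0000 / +1.1547)
    (1,3) via y @ 0.7506
    (0,3) via x @ 0.9400  # hit
  → r_4 = 0.9400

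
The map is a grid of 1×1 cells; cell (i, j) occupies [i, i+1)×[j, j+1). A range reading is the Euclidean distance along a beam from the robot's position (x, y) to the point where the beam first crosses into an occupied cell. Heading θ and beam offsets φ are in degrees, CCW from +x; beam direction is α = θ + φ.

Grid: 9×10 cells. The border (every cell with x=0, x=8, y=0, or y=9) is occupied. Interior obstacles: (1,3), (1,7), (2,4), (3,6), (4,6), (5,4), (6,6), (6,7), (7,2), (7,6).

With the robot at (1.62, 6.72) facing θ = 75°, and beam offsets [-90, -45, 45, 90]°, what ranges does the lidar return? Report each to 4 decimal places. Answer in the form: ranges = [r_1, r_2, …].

ranges = [1.4287, 4.5600, 0.3233, 0.6419]

beam 1: φ=-90°, α=345°
  direction (0.9659, -0.2588); cell (1,6); t to first gridline: x 0.3934, y 2.7819 (then +1.0353 / +3.8637)
    (2,6) via x @ 0.3934
    (3,6) via x @ 1.4287  # hit
  → r_1 = 1.4287
beam 2: φ=-45°, α=30°
  direction (0.8660, 0.5000); cell (1,6); t to first gridline: x 0.4388, y 0.5600 (then +1.1547 / +2.0000)
    (2,6) via x @ 0.4388
    (2,7) via y @ 0.5600
    (3,7) via x @ 1.5935
    (3,8) via y @ 2.5600
    (4,8) via x @ 2.7482
    (5,8) via x @ 3.9029
    (5,9) via y @ 4.5600  # hit
  → r_2 = 4.5600
beam 3: φ=45°, α=120°
  direction (-0.5000, 0.8660); cell (1,6); t to first gridline: x 1.2400, y 0.3233 (then +2.0000 / +1.1547)
    (1,7) via y @ 0.3233  # hit
  → r_3 = 0.3233
beam 4: φ=90°, α=165°
  direction (-0.9659, 0.2588); cell (1,6); t to first gridline: x 0.6419, y 1.0818 (then +1.0353 / +3.8637)
    (0,6) via x @ 0.6419  # hit
  → r_4 = 0.6419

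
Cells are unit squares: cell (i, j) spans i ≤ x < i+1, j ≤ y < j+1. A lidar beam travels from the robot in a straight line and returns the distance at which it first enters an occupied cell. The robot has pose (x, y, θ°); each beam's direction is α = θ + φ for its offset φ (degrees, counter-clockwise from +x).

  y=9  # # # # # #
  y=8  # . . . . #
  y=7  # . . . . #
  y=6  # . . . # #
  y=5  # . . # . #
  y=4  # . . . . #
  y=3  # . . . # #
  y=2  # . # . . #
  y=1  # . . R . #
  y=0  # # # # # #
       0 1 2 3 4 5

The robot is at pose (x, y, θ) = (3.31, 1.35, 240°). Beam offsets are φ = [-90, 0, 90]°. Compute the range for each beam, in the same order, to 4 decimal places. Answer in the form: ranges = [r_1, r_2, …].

beam 1: φ=-90°, α=150°
  cosα=-0.8660 sinα=0.5000 | (3,1) | tMaxX 0.3580 tMaxY 1.3000 | tΔX 1.1547 tΔY 2.0000
    t=0.3580 [x] (2,1)
    t=1.3000 [y] (2,2) — stop
  → r_1 = 1.3000
beam 2: φ=0°, α=240°
  cosα=-0.5000 sinα=-0.8660 | (3,1) | tMaxX 0.6200 tMaxY 0.4041 | tΔX 2.0000 tΔY 1.1547
    t=0.4041 [y] (3,0) — stop
  → r_2 = 0.4041
beam 3: φ=90°, α=330°
  cosα=0.8660 sinα=-0.5000 | (3,1) | tMaxX 0.7967 tMaxY 0.7000 | tΔX 1.1547 tΔY 2.0000
    t=0.7000 [y] (3,0) — stop
  → r_3 = 0.7000

ranges = [1.3000, 0.4041, 0.7000]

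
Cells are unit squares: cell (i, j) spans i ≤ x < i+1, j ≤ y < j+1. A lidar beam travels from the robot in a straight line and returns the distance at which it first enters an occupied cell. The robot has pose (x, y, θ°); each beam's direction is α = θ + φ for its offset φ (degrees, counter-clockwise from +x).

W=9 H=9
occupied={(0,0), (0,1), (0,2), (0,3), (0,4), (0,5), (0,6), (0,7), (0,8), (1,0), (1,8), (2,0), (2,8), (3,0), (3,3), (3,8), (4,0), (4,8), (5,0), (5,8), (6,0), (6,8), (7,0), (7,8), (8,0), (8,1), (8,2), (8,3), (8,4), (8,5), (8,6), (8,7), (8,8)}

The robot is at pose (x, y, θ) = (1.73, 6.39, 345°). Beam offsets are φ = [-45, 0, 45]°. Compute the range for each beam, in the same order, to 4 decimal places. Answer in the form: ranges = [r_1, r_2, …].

ranges = [2.7597, 6.4912, 3.2200]

beam 1: φ=-45°, α=300°
  cosα=0.5000 sinα=-0.8660 | (1,6) | tMaxX 0.5400 tMaxY 0.4503 | tΔX 2.0000 tΔY 1.1547
    t=0.4503 [y] (1,5)
    t=0.5400 [x] (2,5)
    t=1.6050 [y] (2,4)
    t=2.5400 [x] (3,4)
    t=2.7597 [y] (3,3) — stop
  → r_1 = 2.7597
beam 2: φ=0°, α=345°
  cosα=0.9659 sinα=-0.2588 | (1,6) | tMaxX 0.2795 tMaxY 1.5068 | tΔX 1.0353 tΔY 3.8637
    t=0.2795 [x] (2,6)
    t=1.3148 [x] (3,6)
    t=1.5068 [y] (3,5)
    t=2.3501 [x] (4,5)
    t=3.3854 [x] (5,5)
    t=4.4206 [x] (6,5)
    t=5.3705 [y] (6,4)
    t=5.4559 [x] (7,4)
    t=6.4912 [x] (8,4) — stop
  → r_2 = 6.4912
beam 3: φ=45°, α=30°
  cosα=0.8660 sinα=0.5000 | (1,6) | tMaxX 0.3118 tMaxY 1.2200 | tΔX 1.1547 tΔY 2.0000
    t=0.3118 [x] (2,6)
    t=1.2200 [y] (2,7)
    t=1.4665 [x] (3,7)
    t=2.6212 [x] (4,7)
    t=3.2200 [y] (4,8) — stop
  → r_3 = 3.2200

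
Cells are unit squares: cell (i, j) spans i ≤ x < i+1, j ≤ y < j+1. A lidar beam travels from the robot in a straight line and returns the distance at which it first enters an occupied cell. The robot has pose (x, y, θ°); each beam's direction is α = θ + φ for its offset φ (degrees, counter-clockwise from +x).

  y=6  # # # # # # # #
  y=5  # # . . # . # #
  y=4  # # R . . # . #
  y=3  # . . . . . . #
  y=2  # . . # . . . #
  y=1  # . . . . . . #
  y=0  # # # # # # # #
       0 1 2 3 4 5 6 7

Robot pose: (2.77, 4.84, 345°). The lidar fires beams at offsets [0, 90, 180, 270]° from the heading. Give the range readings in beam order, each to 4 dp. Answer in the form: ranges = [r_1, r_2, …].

ranges = [2.3087, 1.2009, 0.7972, 3.9755]

beam 1: φ=0°, α=345°
  dir = (cos 345°, sin 345°) = (0.9659, -0.2588); from cell (2,4)
  next x-line at t=0.2381, next y-line at t=3.2455; Δt_x=1.0353, Δt_y=3.8637
    x: enter (3,4) at t=0.2381
    x: enter (4,4) at t=1.2734
    x: enter (5,4) at t=2.3087 ← occupied
  → r_1 = 2.3087
beam 2: φ=90°, α=75°
  dir = (cos 75°, sin 75°) = (0.2588, 0.9659); from cell (2,4)
  next x-line at t=0.8887, next y-line at t=0.1656; Δt_x=3.8637, Δt_y=1.0353
    y: enter (2,5) at t=0.1656
    x: enter (3,5) at t=0.8887
    y: enter (3,6) at t=1.2009 ← occupied
  → r_2 = 1.2009
beam 3: φ=180°, α=165°
  dir = (cos 165°, sin 165°) = (-0.9659, 0.2588); from cell (2,4)
  next x-line at t=0.7972, next y-line at t=0.6182; Δt_x=1.0353, Δt_y=3.8637
    y: enter (2,5) at t=0.6182
    x: enter (1,5) at t=0.7972 ← occupied
  → r_3 = 0.7972
beam 4: φ=270°, α=255°
  dir = (cos 255°, sin 255°) = (-0.2588, -0.9659); from cell (2,4)
  next x-line at t=2.9751, next y-line at t=0.8696; Δt_x=3.8637, Δt_y=1.0353
    y: enter (2,3) at t=0.8696
    y: enter (2,2) at t=1.9049
    y: enter (2,1) at t=2.9402
    x: enter (1,1) at t=2.9751
    y: enter (1,0) at t=3.9755 ← occupied
  → r_4 = 3.9755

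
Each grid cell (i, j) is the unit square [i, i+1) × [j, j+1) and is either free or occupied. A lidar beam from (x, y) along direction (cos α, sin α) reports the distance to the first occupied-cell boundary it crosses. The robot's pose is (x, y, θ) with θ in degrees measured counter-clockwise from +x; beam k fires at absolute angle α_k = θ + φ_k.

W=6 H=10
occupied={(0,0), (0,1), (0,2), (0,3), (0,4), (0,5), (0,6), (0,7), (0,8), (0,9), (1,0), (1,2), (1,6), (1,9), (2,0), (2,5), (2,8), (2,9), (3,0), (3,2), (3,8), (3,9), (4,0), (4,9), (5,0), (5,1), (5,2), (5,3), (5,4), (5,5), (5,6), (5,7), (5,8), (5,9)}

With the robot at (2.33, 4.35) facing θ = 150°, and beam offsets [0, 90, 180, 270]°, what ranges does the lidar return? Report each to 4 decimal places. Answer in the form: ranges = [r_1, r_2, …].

ranges = [1.5358, 1.5588, 3.0831, 0.7506]

beam 1: φ=0°, α=150°
  cosα=-0.8660 sinα=0.5000 | (2,4) | tMaxX 0.3811 tMaxY 1.3000 | tΔX 1.1547 tΔY 2.0000
    t=0.3811 [x] (1,4)
    t=1.3000 [y] (1,5)
    t=1.5358 [x] (0,5) — stop
  → r_1 = 1.5358
beam 2: φ=90°, α=240°
  cosα=-0.5000 sinα=-0.8660 | (2,4) | tMaxX 0.6600 tMaxY 0.4041 | tΔX 2.0000 tΔY 1.1547
    t=0.4041 [y] (2,3)
    t=0.6600 [x] (1,3)
    t=1.5588 [y] (1,2) — stop
  → r_2 = 1.5588
beam 3: φ=180°, α=330°
  cosα=0.8660 sinα=-0.5000 | (2,4) | tMaxX 0.7736 tMaxY 0.7000 | tΔX 1.1547 tΔY 2.0000
    t=0.7000 [y] (2,3)
    t=0.7736 [x] (3,3)
    t=1.9283 [x] (4,3)
    t=2.7000 [y] (4,2)
    t=3.0831 [x] (5,2) — stop
  → r_3 = 3.0831
beam 4: φ=270°, α=60°
  cosα=0.5000 sinα=0.8660 | (2,4) | tMaxX 1.3400 tMaxY 0.7506 | tΔX 2.0000 tΔY 1.1547
    t=0.7506 [y] (2,5) — stop
  → r_4 = 0.7506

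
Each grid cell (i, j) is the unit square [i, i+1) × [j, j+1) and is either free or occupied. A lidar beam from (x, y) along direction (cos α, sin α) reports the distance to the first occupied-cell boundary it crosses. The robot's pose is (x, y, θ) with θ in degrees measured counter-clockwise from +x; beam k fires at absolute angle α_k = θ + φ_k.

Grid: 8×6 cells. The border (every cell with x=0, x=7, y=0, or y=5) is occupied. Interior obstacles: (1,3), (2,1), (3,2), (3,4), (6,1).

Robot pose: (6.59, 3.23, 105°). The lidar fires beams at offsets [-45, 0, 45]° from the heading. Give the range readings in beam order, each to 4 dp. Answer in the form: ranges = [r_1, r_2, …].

ranges = [0.8200, 1.8324, 2.9907]

beam 1: φ=-45°, α=60°
  direction (0.5000, 0.8660); cell (6,3); t to first gridline: x 0.8200, y 0.8891 (then +2.0000 / +1.1547)
    (7,3) via x @ 0.8200  # hit
  → r_1 = 0.8200
beam 2: φ=0°, α=105°
  direction (-0.2588, 0.9659); cell (6,3); t to first gridline: x 2.2796, y 0.7972 (then +3.8637 / +1.0353)
    (6,4) via y @ 0.7972
    (6,5) via y @ 1.8324  # hit
  → r_2 = 1.8324
beam 3: φ=45°, α=150°
  direction (-0.8660, 0.5000); cell (6,3); t to first gridline: x 0.6813, y 1.5400 (then +1.1547 / +2.0000)
    (5,3) via x @ 0.6813
    (5,4) via y @ 1.5400
    (4,4) via x @ 1.8360
    (3,4) via x @ 2.9907  # hit
  → r_3 = 2.9907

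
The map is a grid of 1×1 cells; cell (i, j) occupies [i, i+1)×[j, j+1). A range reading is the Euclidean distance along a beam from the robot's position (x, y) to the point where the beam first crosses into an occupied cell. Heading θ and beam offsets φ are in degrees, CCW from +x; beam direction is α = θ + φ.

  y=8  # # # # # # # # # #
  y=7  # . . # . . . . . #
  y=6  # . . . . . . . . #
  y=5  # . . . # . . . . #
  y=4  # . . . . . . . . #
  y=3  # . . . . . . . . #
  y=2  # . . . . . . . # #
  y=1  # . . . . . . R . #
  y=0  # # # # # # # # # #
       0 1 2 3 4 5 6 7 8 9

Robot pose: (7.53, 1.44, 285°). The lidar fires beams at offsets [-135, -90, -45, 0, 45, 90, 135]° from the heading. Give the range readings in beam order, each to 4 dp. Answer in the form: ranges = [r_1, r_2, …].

beam 1: φ=-135°, α=150°
  cosα=-0.8660 sinα=0.5000 | (7,1) | tMaxX 0.6120 tMaxY 1.1200 | tΔX 1.1547 tΔY 2.0000
    t=0.6120 [x] (6,1)
    t=1.1200 [y] (6,2)
    t=1.7667 [x] (5,2)
    t=2.9214 [x] (4,2)
    t=3.1200 [y] (4,3)
    t=4.0761 [x] (3,3)
    t=5.1200 [y] (3,4)
    t=5.2308 [x] (2,4)
    t=6.3855 [x] (1,4)
    t=7.1200 [y] (1,5)
    t=7.5402 [x] (0,5) — stop
  → r_1 = 7.5402
beam 2: φ=-90°, α=195°
  cosα=-0.9659 sinα=-0.2588 | (7,1) | tMaxX 0.5487 tMaxY 1.7000 | tΔX 1.0353 tΔY 3.8637
    t=0.5487 [x] (6,1)
    t=1.5840 [x] (5,1)
    t=1.7000 [y] (5,0) — stop
  → r_2 = 1.7000
beam 3: φ=-45°, α=240°
  cosα=-0.5000 sinα=-0.8660 | (7,1) | tMaxX 1.0600 tMaxY 0.5081 | tΔX 2.0000 tΔY 1.1547
    t=0.5081 [y] (7,0) — stop
  → r_3 = 0.5081
beam 4: φ=0°, α=285°
  cosα=0.2588 sinα=-0.9659 | (7,1) | tMaxX 1.8159 tMaxY 0.4555 | tΔX 3.8637 tΔY 1.0353
    t=0.4555 [y] (7,0) — stop
  → r_4 = 0.4555
beam 5: φ=45°, α=330°
  cosα=0.8660 sinα=-0.5000 | (7,1) | tMaxX 0.5427 tMaxY 0.8800 | tΔX 1.1547 tΔY 2.0000
    t=0.5427 [x] (8,1)
    t=0.8800 [y] (8,0) — stop
  → r_5 = 0.8800
beam 6: φ=90°, α=15°
  cosα=0.9659 sinα=0.2588 | (7,1) | tMaxX 0.4866 tMaxY 2.1637 | tΔX 1.0353 tΔY 3.8637
    t=0.4866 [x] (8,1)
    t=1.5219 [x] (9,1) — stop
  → r_6 = 1.5219
beam 7: φ=135°, α=60°
  cosα=0.5000 sinα=0.8660 | (7,1) | tMaxX 0.9400 tMaxY 0.6466 | tΔX 2.0000 tΔY 1.1547
    t=0.6466 [y] (7,2)
    t=0.9400 [x] (8,2) — stop
  → r_7 = 0.9400

ranges = [7.5402, 1.7000, 0.5081, 0.4555, 0.8800, 1.5219, 0.9400]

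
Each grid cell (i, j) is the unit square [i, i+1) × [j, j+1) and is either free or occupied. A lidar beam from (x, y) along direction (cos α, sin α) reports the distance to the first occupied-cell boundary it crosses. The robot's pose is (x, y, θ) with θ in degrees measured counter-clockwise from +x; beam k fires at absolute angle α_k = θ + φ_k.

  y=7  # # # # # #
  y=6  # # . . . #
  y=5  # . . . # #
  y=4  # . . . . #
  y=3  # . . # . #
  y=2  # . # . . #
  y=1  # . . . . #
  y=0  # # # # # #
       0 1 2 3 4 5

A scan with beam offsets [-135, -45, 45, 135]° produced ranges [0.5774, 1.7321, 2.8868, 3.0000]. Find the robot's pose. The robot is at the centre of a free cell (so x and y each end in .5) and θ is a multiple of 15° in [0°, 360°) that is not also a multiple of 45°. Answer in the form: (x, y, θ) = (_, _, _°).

(x, y, θ) = (3.5, 5.5, 165°)

Enumerate (i+0.5, j+0.5, θ) over the 20 free cells and 16 admissible headings. For each, cast all 4 beams and compare to the given ranges.
  (3.5, 6.5, 255°): beam 2 = 2.8868 ≠ 1.7321 ✗
  (1.5, 3.5, 30°): beam 1 = 1.9319 ≠ 0.5774 ✗
  (2.5, 3.5, 75°): beam 2 = 0.5774 ≠ 1.7321 ✗
  …
  (3.5, 5.5, 165°): r_1=0.5774, r_2=1.7321, r_3=2.8868, r_4=3.0000 — all match ✓
Only this pose fits every beam.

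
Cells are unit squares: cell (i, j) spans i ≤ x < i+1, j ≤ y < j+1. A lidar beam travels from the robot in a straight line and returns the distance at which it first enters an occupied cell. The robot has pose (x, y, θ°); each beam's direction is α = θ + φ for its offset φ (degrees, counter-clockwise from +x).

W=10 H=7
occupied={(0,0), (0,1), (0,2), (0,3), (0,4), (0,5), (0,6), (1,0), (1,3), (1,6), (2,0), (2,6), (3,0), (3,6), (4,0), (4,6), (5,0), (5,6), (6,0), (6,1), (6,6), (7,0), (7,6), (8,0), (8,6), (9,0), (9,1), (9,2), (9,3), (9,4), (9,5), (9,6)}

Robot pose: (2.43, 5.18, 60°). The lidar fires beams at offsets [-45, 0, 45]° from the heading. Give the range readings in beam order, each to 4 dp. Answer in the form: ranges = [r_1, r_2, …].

ranges = [3.1682, 0.9469, 0.8489]

beam 1: φ=-45°, α=15°
  direction (0.9659, 0.2588); cell (2,5); t to first gridline: x 0.5901, y 3.1682 (then +1.0353 / +3.8637)
    (3,5) via x @ 0.5901
    (4,5) via x @ 1.6254
    (5,5) via x @ 2.6607
    (5,6) via y @ 3.1682  # hit
  → r_1 = 3.1682
beam 2: φ=0°, α=60°
  direction (0.5000, 0.8660); cell (2,5); t to first gridline: x 1.1400, y 0.9469 (then +2.0000 / +1.1547)
    (2,6) via y @ 0.9469  # hit
  → r_2 = 0.9469
beam 3: φ=45°, α=105°
  direction (-0.2588, 0.9659); cell (2,5); t to first gridline: x 1.6614, y 0.8489 (then +3.8637 / +1.0353)
    (2,6) via y @ 0.8489  # hit
  → r_3 = 0.8489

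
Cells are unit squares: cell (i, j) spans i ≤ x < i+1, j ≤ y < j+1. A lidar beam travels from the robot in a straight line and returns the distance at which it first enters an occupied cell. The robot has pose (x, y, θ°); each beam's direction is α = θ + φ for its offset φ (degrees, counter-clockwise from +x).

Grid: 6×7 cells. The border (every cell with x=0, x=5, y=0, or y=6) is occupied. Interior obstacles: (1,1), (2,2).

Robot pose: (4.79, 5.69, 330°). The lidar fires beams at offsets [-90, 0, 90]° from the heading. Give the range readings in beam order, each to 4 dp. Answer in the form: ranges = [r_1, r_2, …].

beam 1: φ=-90°, α=240°
  dir = (cos 240°, sin 240°) = (-0.5000, -0.8660); from cell (4,5)
  next x-line at t=1.5800, next y-line at t=0.7967; Δt_x=2.0000, Δt_y=1.1547
    y: enter (4,4) at t=0.7967
    x: enter (3,4) at t=1.5800
    y: enter (3,3) at t=1.9514
    y: enter (3,2) at t=3.1061
    x: enter (2,2) at t=3.5800 ← occupied
  → r_1 = 3.5800
beam 2: φ=0°, α=330°
  dir = (cos 330°, sin 330°) = (0.8660, -0.5000); from cell (4,5)
  next x-line at t=0.2425, next y-line at t=1.3800; Δt_x=1.1547, Δt_y=2.0000
    x: enter (5,5) at t=0.2425 ← occupied
  → r_2 = 0.2425
beam 3: φ=90°, α=60°
  dir = (cos 60°, sin 60°) = (0.5000, 0.8660); from cell (4,5)
  next x-line at t=0.4200, next y-line at t=0.3580; Δt_x=2.0000, Δt_y=1.1547
    y: enter (4,6) at t=0.3580 ← occupied
  → r_3 = 0.3580

ranges = [3.5800, 0.2425, 0.3580]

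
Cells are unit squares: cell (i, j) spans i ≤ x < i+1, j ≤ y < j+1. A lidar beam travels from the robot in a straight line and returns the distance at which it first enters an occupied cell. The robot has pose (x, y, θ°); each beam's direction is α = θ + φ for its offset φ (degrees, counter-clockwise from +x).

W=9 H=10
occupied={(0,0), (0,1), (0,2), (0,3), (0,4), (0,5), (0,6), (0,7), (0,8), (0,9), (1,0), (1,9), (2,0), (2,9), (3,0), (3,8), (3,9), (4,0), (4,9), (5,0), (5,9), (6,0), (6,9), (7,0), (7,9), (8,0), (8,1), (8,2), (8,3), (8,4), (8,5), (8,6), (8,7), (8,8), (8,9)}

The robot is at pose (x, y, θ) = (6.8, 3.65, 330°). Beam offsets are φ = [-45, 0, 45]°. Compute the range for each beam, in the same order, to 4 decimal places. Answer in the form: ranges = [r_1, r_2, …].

ranges = [2.7435, 1.3856, 1.2423]

beam 1: φ=-45°, α=285°
  d=(0.2588,-0.9659)  start (6,3)  tX=0.7727 tY=0.6729  stride 1/|dx|=3.8637 1/|dy|=1.0353
    cross y-line → (6,2), t=0.6729
    cross x-line → (7,2), t=0.7727
    cross y-line → (7,1), t=1.7082
    cross y-line → (7,0), t=2.7435 (wall)
  → r_1 = 2.7435
beam 2: φ=0°, α=330°
  d=(0.8660,-0.5000)  start (6,3)  tX=0.2309 tY=1.3000  stride 1/|dx|=1.1547 1/|dy|=2.0000
    cross x-line → (7,3), t=0.2309
    cross y-line → (7,2), t=1.3000
    cross x-line → (8,2), t=1.3856 (wall)
  → r_2 = 1.3856
beam 3: φ=45°, α=15°
  d=(0.9659,0.2588)  start (6,3)  tX=0.2071 tY=1.3523  stride 1/|dx|=1.0353 1/|dy|=3.8637
    cross x-line → (7,3), t=0.2071
    cross x-line → (8,3), t=1.2423 (wall)
  → r_3 = 1.2423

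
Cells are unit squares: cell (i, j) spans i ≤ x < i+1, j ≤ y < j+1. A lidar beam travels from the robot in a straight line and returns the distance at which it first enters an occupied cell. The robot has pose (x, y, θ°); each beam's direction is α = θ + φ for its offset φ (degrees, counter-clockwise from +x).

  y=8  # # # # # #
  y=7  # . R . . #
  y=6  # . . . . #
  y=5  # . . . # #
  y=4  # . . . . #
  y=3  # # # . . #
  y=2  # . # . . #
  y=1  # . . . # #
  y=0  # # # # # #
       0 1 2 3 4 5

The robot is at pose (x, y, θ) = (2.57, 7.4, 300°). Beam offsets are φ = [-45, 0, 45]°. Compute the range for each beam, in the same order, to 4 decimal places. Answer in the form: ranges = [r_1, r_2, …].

ranges = [3.5199, 4.8600, 2.5157]

beam 1: φ=-45°, α=255°
  direction (-0.2588, -0.9659); cell (2,7); t to first gridline: x 2.2023, y 0.4141 (then +3.8637 / +1.0353)
    (2,6) via y @ 0.4141
    (2,5) via y @ 1.4494
    (1,5) via x @ 2.2023
    (1,4) via y @ 2.4847
    (1,3) via y @ 3.5199  # hit
  → r_1 = 3.5199
beam 2: φ=0°, α=300°
  direction (0.5000, -0.8660); cell (2,7); t to first gridline: x 0.8600, y 0.4619 (then +2.0000 / +1.1547)
    (2,6) via y @ 0.4619
    (3,6) via x @ 0.8600
    (3,5) via y @ 1.6166
    (3,4) via y @ 2.7713
    (4,4) via x @ 2.8600
    (4,3) via y @ 3.9260
    (5,3) via x @ 4.8600  # hit
  → r_2 = 4.8600
beam 3: φ=45°, α=345°
  direction (0.9659, -0.2588); cell (2,7); t to first gridline: x 0.4452, y 1.5455 (then +1.0353 / +3.8637)
    (3,7) via x @ 0.4452
    (4,7) via x @ 1.4804
    (4,6) via y @ 1.5455
    (5,6) via x @ 2.5157  # hit
  → r_3 = 2.5157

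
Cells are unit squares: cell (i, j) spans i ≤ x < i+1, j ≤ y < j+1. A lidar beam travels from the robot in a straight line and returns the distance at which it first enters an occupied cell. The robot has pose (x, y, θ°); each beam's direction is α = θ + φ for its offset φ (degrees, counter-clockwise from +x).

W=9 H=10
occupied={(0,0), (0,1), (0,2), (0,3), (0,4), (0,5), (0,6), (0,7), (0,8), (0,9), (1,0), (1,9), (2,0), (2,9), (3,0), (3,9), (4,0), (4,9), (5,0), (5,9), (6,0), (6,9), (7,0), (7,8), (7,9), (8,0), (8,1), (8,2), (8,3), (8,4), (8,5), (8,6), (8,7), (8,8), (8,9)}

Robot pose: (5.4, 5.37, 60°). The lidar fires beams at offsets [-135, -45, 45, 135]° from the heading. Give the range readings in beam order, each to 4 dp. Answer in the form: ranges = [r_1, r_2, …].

beam 1: φ=-135°, α=285°
  direction (0.2588, -0.9659); cell (5,5); t to first gridline: x 2.3182, y 0.3831 (then +3.8637 / +1.0353)
    (5,4) via y @ 0.3831
    (5,3) via y @ 1.4183
    (6,3) via x @ 2.3182
    (6,2) via y @ 2.4536
    (6,1) via y @ 3.4889
    (6,0) via y @ 4.5242  # hit
  → r_1 = 4.5242
beam 2: φ=-45°, α=15°
  direction (0.9659, 0.2588); cell (5,5); t to first gridline: x 0.6212, y 2.4341 (then +1.0353 / +3.8637)
    (6,5) via x @ 0.6212
    (7,5) via x @ 1.6564
    (7,6) via y @ 2.4341
    (8,6) via x @ 2.6917  # hit
  → r_2 = 2.6917
beam 3: φ=45°, α=105°
  direction (-0.2588, 0.9659); cell (5,5); t to first gridline: x 1.5455, y 0.6522 (then +3.8637 / +1.0353)
    (5,6) via y @ 0.6522
    (4,6) via x @ 1.5455
    (4,7) via y @ 1.6875
    (4,8) via y @ 2.7228
    (4,9) via y @ 3.7581  # hit
  → r_3 = 3.7581
beam 4: φ=135°, α=195°
  direction (-0.9659, -0.2588); cell (5,5); t to first gridline: x 0.4141, y 1.4296 (then +1.0353 / +3.8637)
    (4,5) via x @ 0.4141
    (4,4) via y @ 1.4296
    (3,4) via x @ 1.4494
    (2,4) via x @ 2.4847
    (1,4) via x @ 3.5199
    (0,4) via x @ 4.5552  # hit
  → r_4 = 4.5552

ranges = [4.5242, 2.6917, 3.7581, 4.5552]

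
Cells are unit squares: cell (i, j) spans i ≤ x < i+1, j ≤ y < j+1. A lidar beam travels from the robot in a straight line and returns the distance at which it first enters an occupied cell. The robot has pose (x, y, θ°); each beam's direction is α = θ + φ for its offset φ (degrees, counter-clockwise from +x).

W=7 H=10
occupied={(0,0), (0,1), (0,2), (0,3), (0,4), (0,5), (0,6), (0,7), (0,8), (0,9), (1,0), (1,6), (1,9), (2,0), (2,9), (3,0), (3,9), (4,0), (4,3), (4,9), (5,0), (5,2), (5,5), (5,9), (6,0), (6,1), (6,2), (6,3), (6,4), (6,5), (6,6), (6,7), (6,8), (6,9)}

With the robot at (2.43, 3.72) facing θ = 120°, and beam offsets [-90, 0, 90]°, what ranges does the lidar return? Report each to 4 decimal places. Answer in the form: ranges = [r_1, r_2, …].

ranges = [2.9676, 2.6327, 1.6512]

beam 1: φ=-90°, α=30°
  direction (0.8660, 0.5000); cell (2,3); t to first gridline: x 0.6582, y 0.5600 (then +1.1547 / +2.0000)
    (2,4) via y @ 0.5600
    (3,4) via x @ 0.6582
    (4,4) via x @ 1.8129
    (4,5) via y @ 2.5600
    (5,5) via x @ 2.9676  # hit
  → r_1 = 2.9676
beam 2: φ=0°, α=120°
  direction (-0.5000, 0.8660); cell (2,3); t to first gridline: x 0.8600, y 0.3233 (then +2.0000 / +1.1547)
    (2,4) via y @ 0.3233
    (1,4) via x @ 0.8600
    (1,5) via y @ 1.4780
    (1,6) via y @ 2.6327  # hit
  → r_2 = 2.6327
beam 3: φ=90°, α=210°
  direction (-0.8660, -0.5000); cell (2,3); t to first gridline: x 0.4965, y 1.4400 (then +1.1547 / +2.0000)
    (1,3) via x @ 0.4965
    (1,2) via y @ 1.4400
    (0,2) via x @ 1.6512  # hit
  → r_3 = 1.6512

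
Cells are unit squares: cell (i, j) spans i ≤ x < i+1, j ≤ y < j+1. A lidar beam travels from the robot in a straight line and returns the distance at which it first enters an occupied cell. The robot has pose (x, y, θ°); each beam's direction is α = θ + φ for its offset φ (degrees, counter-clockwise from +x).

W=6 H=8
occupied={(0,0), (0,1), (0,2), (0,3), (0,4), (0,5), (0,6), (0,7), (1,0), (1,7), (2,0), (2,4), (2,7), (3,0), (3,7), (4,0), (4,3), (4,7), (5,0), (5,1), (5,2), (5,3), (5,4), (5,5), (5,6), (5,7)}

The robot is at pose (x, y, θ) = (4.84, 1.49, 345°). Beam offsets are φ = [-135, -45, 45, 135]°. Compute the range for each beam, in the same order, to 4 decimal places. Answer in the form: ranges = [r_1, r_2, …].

beam 1: φ=-135°, α=210°
  dir = (cos 210°, sin 210°) = (-0.8660, -0.5000); from cell (4,1)
  next x-line at t=0.9699, next y-line at t=0.9800; Δt_x=1.1547, Δt_y=2.0000
    x: enter (3,1) at t=0.9699
    y: enter (3,0) at t=0.9800 ← occupied
  → r_1 = 0.9800
beam 2: φ=-45°, α=300°
  dir = (cos 300°, sin 300°) = (0.5000, -0.8660); from cell (4,1)
  next x-line at t=0.3200, next y-line at t=0.5658; Δt_x=2.0000, Δt_y=1.1547
    x: enter (5,1) at t=0.3200 ← occupied
  → r_2 = 0.3200
beam 3: φ=45°, α=30°
  dir = (cos 30°, sin 30°) = (0.8660, 0.5000); from cell (4,1)
  next x-line at t=0.1848, next y-line at t=1.0200; Δt_x=1.1547, Δt_y=2.0000
    x: enter (5,1) at t=0.1848 ← occupied
  → r_3 = 0.1848
beam 4: φ=135°, α=120°
  dir = (cos 120°, sin 120°) = (-0.5000, 0.8660); from cell (4,1)
  next x-line at t=1.6800, next y-line at t=0.5889; Δt_x=2.0000, Δt_y=1.1547
    y: enter (4,2) at t=0.5889
    x: enter (3,2) at t=1.6800
    y: enter (3,3) at t=1.7436
    y: enter (3,4) at t=2.8983
    x: enter (2,4) at t=3.6800 ← occupied
  → r_4 = 3.6800

ranges = [0.9800, 0.3200, 0.1848, 3.6800]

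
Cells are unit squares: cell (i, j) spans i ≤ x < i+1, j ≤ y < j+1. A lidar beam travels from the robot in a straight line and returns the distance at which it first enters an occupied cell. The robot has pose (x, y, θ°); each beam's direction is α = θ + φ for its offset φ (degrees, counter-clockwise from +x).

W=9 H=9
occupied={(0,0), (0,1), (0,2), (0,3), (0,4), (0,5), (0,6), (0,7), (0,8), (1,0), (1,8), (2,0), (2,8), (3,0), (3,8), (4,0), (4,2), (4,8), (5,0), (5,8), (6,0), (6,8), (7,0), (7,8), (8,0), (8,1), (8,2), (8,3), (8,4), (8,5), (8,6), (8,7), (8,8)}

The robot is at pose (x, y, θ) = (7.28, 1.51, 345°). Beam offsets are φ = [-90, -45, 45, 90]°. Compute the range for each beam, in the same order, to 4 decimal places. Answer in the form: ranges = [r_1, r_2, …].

ranges = [0.5280, 0.5889, 0.8314, 2.7819]

beam 1: φ=-90°, α=255°
  dir = (cos 255°, sin 255°) = (-0.2588, -0.9659); from cell (7,1)
  next x-line at t=1.0818, next y-line at t=0.5280; Δt_x=3.8637, Δt_y=1.0353
    y: enter (7,0) at t=0.5280 ← occupied
  → r_1 = 0.5280
beam 2: φ=-45°, α=300°
  dir = (cos 300°, sin 300°) = (0.5000, -0.8660); from cell (7,1)
  next x-line at t=1.4400, next y-line at t=0.5889; Δt_x=2.0000, Δt_y=1.1547
    y: enter (7,0) at t=0.5889 ← occupied
  → r_2 = 0.5889
beam 3: φ=45°, α=30°
  dir = (cos 30°, sin 30°) = (0.8660, 0.5000); from cell (7,1)
  next x-line at t=0.8314, next y-line at t=0.9800; Δt_x=1.1547, Δt_y=2.0000
    x: enter (8,1) at t=0.8314 ← occupied
  → r_3 = 0.8314
beam 4: φ=90°, α=75°
  dir = (cos 75°, sin 75°) = (0.2588, 0.9659); from cell (7,1)
  next x-line at t=2.7819, next y-line at t=0.5073; Δt_x=3.8637, Δt_y=1.0353
    y: enter (7,2) at t=0.5073
    y: enter (7,3) at t=1.5426
    y: enter (7,4) at t=2.5778
    x: enter (8,4) at t=2.7819 ← occupied
  → r_4 = 2.7819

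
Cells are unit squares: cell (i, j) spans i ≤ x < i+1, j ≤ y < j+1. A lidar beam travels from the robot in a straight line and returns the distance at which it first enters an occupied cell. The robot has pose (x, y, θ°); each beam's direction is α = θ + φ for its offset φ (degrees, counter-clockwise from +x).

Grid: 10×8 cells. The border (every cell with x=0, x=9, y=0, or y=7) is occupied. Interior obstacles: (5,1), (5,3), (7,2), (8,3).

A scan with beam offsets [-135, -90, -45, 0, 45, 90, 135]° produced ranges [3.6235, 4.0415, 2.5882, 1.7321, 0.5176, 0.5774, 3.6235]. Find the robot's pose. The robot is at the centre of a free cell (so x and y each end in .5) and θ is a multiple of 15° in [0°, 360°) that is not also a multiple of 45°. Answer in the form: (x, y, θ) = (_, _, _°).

The pose lattice has 44·16 = 704 candidates. Test each by forward raycasting.
  (5.5, 2.5, 15°): beam 1 = 0.5774 ≠ 3.6235 ✗
  (7.5, 4.5, 195°): beam 1 = 2.8868 ≠ 3.6235 ✗
  (1.5, 4.5, 345°): beam 1 = 0.5774 ≠ 3.6235 ✗
  (7.5, 4.5, 165°): beam 1 = 1.7321 ≠ 3.6235 ✗
  …
  (4.5, 3.5, 300°): r_1=3.6235, r_2=4.0415, r_3=2.5882, r_4=1.7321, r_5=0.5176, r_6=0.5774, r_7=3.6235 — all match ✓
No second candidate reproduces the full scan.

(x, y, θ) = (4.5, 3.5, 300°)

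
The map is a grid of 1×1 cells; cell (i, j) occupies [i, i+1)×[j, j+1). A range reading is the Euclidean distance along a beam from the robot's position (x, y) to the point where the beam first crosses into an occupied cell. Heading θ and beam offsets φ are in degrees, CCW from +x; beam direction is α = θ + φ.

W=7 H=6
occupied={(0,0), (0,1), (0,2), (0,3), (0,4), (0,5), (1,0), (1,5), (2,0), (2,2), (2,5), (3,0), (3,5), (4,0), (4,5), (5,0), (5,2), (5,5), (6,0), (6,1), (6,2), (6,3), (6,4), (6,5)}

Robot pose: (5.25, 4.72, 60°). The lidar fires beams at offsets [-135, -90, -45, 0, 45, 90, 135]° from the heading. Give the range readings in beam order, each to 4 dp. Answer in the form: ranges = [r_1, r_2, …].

beam 1: φ=-135°, α=285°
  dir = (cos 285°, sin 285°) = (0.2588, -0.9659); from cell (5,4)
  next x-line at t=2.8978, next y-line at t=0.7454; Δt_x=3.8637, Δt_y=1.0353
    y: enter (5,3) at t=0.7454
    y: enter (5,2) at t=1.7807 ← occupied
  → r_1 = 1.7807
beam 2: φ=-90°, α=330°
  dir = (cos 330°, sin 330°) = (0.8660, -0.5000); from cell (5,4)
  next x-line at t=0.8660, next y-line at t=1.4400; Δt_x=1.1547, Δt_y=2.0000
    x: enter (6,4) at t=0.8660 ← occupied
  → r_2 = 0.8660
beam 3: φ=-45°, α=15°
  dir = (cos 15°, sin 15°) = (0.9659, 0.2588); from cell (5,4)
  next x-line at t=0.7765, next y-line at t=1.0818; Δt_x=1.0353, Δt_y=3.8637
    x: enter (6,4) at t=0.7765 ← occupied
  → r_3 = 0.7765
beam 4: φ=0°, α=60°
  dir = (cos 60°, sin 60°) = (0.5000, 0.8660); from cell (5,4)
  next x-line at t=1.5000, next y-line at t=0.3233; Δt_x=2.0000, Δt_y=1.1547
    y: enter (5,5) at t=0.3233 ← occupied
  → r_4 = 0.3233
beam 5: φ=45°, α=105°
  dir = (cos 105°, sin 105°) = (-0.2588, 0.9659); from cell (5,4)
  next x-line at t=0.9659, next y-line at t=0.2899; Δt_x=3.8637, Δt_y=1.0353
    y: enter (5,5) at t=0.2899 ← occupied
  → r_5 = 0.2899
beam 6: φ=90°, α=150°
  dir = (cos 150°, sin 150°) = (-0.8660, 0.5000); from cell (5,4)
  next x-line at t=0.2887, next y-line at t=0.5600; Δt_x=1.1547, Δt_y=2.0000
    x: enter (4,4) at t=0.2887
    y: enter (4,5) at t=0.5600 ← occupied
  → r_6 = 0.5600
beam 7: φ=135°, α=195°
  dir = (cos 195°, sin 195°) = (-0.9659, -0.2588); from cell (5,4)
  next x-line at t=0.2588, next y-line at t=2.7819; Δt_x=1.0353, Δt_y=3.8637
    x: enter (4,4) at t=0.2588
    x: enter (3,4) at t=1.2941
    x: enter (2,4) at t=2.3294
    y: enter (2,3) at t=2.7819
    x: enter (1,3) at t=3.3646
    x: enter (0,3) at t=4.3999 ← occupied
  → r_7 = 4.3999

ranges = [1.7807, 0.8660, 0.7765, 0.3233, 0.2899, 0.5600, 4.3999]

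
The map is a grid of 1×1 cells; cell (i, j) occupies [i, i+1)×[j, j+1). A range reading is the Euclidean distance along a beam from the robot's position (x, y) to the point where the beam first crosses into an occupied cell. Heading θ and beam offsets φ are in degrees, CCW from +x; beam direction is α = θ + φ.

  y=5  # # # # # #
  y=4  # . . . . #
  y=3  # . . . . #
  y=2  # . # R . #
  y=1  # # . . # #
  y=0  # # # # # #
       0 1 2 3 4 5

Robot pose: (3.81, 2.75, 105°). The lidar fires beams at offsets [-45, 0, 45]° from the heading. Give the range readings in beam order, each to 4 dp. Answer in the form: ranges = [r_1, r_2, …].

beam 1: φ=-45°, α=60°
  direction (0.5000, 0.8660); cell (3,2); t to first gridline: x 0.3800, y 0.2887 (then +2.0000 / +1.1547)
    (3,3) via y @ 0.2887
    (4,3) via x @ 0.3800
    (4,4) via y @ 1.4434
    (5,4) via x @ 2.3800  # hit
  → r_1 = 2.3800
beam 2: φ=0°, α=105°
  direction (-0.2588, 0.9659); cell (3,2); t to first gridline: x 3.1296, y 0.2588 (then +3.8637 / +1.0353)
    (3,3) via y @ 0.2588
    (3,4) via y @ 1.2941
    (3,5) via y @ 2.3294  # hit
  → r_2 = 2.3294
beam 3: φ=45°, α=150°
  direction (-0.8660, 0.5000); cell (3,2); t to first gridline: x 0.9353, y 0.5000 (then +1.1547 / +2.0000)
    (3,3) via y @ 0.5000
    (2,3) via x @ 0.9353
    (1,3) via x @ 2.0900
    (1,4) via y @ 2.5000
    (0,4) via x @ 3.2447  # hit
  → r_3 = 3.2447

ranges = [2.3800, 2.3294, 3.2447]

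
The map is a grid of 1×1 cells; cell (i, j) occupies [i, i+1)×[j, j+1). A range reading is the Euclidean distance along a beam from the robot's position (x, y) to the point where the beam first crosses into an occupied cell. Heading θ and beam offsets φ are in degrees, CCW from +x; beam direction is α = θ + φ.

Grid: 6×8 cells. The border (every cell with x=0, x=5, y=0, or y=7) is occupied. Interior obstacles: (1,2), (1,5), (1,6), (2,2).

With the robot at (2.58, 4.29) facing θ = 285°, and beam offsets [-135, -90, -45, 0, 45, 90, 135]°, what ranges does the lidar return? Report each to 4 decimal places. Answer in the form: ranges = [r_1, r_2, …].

beam 1: φ=-135°, α=150°
  cosα=-0.8660 sinα=0.5000 | (2,4) | tMaxX 0.6697 tMaxY 1.4200 | tΔX 1.1547 tΔY 2.0000
    t=0.6697 [x] (1,4)
    t=1.4200 [y] (1,5) — stop
  → r_1 = 1.4200
beam 2: φ=-90°, α=195°
  cosα=-0.9659 sinα=-0.2588 | (2,4) | tMaxX 0.6005 tMaxY 1.1205 | tΔX 1.0353 tΔY 3.8637
    t=0.6005 [x] (1,4)
    t=1.1205 [y] (1,3)
    t=1.6357 [x] (0,3) — stop
  → r_2 = 1.6357
beam 3: φ=-45°, α=240°
  cosα=-0.5000 sinα=-0.8660 | (2,4) | tMaxX 1.1600 tMaxY 0.3349 | tΔX 2.0000 tΔY 1.1547
    t=0.3349 [y] (2,3)
    t=1.1600 [x] (1,3)
    t=1.4896 [y] (1,2) — stop
  → r_3 = 1.4896
beam 4: φ=0°, α=285°
  cosα=0.2588 sinα=-0.9659 | (2,4) | tMaxX 1.6228 tMaxY 0.3002 | tΔX 3.8637 tΔY 1.0353
    t=0.3002 [y] (2,3)
    t=1.3355 [y] (2,2) — stop
  → r_4 = 1.3355
beam 5: φ=45°, α=330°
  cosα=0.8660 sinα=-0.5000 | (2,4) | tMaxX 0.4850 tMaxY 0.5800 | tΔX 1.1547 tΔY 2.0000
    t=0.4850 [x] (3,4)
    t=0.5800 [y] (3,3)
    t=1.6397 [x] (4,3)
    t=2.5800 [y] (4,2)
    t=2.7944 [x] (5,2) — stop
  → r_5 = 2.7944
beam 6: φ=90°, α=15°
  cosα=0.9659 sinα=0.2588 | (2,4) | tMaxX 0.4348 tMaxY 2.7432 | tΔX 1.0353 tΔY 3.8637
    t=0.4348 [x] (3,4)
    t=1.4701 [x] (4,4)
    t=2.5054 [x] (5,4) — stop
  → r_6 = 2.5054
beam 7: φ=135°, α=60°
  cosα=0.5000 sinα=0.8660 | (2,4) | tMaxX 0.8400 tMaxY 0.8198 | tΔX 2.0000 tΔY 1.1547
    t=0.8198 [y] (2,5)
    t=0.8400 [x] (3,5)
    t=1.9745 [y] (3,6)
    t=2.8400 [x] (4,6)
    t=3.1292 [y] (4,7) — stop
  → r_7 = 3.1292

ranges = [1.4200, 1.6357, 1.4896, 1.3355, 2.7944, 2.5054, 3.1292]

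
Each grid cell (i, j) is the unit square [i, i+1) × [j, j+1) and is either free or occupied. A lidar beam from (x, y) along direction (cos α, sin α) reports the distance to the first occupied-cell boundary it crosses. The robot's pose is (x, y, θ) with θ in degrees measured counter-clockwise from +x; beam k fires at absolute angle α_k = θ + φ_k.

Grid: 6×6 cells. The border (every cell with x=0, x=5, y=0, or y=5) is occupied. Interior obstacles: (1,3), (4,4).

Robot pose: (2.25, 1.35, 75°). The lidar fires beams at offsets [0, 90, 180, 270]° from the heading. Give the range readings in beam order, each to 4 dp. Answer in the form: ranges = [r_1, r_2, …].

beam 1: φ=0°, α=75°
  d=(0.2588,0.9659)  start (2,1)  tX=2.8978 tY=0.6729  stride 1/|dx|=3.8637 1/|dy|=1.0353
    cross y-line → (2,2), t=0.6729
    cross y-line → (2,3), t=1.7082
    cross y-line → (2,4), t=2.7435
    cross x-line → (3,4), t=2.8978
    cross y-line → (3,5), t=3.7788 (wall)
  → r_1 = 3.7788
beam 2: φ=90°, α=165°
  d=(-0.9659,0.2588)  start (2,1)  tX=0.2588 tY=2.5114  stride 1/|dx|=1.0353 1/|dy|=3.8637
    cross x-line → (1,1), t=0.2588
    cross x-line → (0,1), t=1.2941 (wall)
  → r_2 = 1.2941
beam 3: φ=180°, α=255°
  d=(-0.2588,-0.9659)  start (2,1)  tX=0.9659 tY=0.3623  stride 1/|dx|=3.8637 1/|dy|=1.0353
    cross y-line → (2,0), t=0.3623 (wall)
  → r_3 = 0.3623
beam 4: φ=270°, α=345°
  d=(0.9659,-0.2588)  start (2,1)  tX=0.7765 tY=1.3523  stride 1/|dx|=1.0353 1/|dy|=3.8637
    cross x-line → (3,1), t=0.7765
    cross y-line → (3,0), t=1.3523 (wall)
  → r_4 = 1.3523

ranges = [3.7788, 1.2941, 0.3623, 1.3523]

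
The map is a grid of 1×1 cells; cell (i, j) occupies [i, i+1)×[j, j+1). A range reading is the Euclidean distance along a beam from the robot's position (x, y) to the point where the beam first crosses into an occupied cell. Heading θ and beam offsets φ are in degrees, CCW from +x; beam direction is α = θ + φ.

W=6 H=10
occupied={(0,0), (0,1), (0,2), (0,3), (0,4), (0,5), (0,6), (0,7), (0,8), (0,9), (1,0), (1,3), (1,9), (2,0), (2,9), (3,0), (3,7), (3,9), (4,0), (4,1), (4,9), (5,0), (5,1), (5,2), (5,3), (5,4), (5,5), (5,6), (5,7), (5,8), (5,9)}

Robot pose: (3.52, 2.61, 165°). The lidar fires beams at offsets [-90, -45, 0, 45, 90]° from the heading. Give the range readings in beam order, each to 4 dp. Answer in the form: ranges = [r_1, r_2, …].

ranges = [5.7183, 5.0400, 1.5736, 2.9098, 1.6668]

beam 1: φ=-90°, α=75°
  cosα=0.2588 sinα=0.9659 | (3,2) | tMaxX 1.8546 tMaxY 0.4038 | tΔX 3.8637 tΔY 1.0353
    t=0.4038 [y] (3,3)
    t=1.4390 [y] (3,4)
    t=1.8546 [x] (4,4)
    t=2.4743 [y] (4,5)
    t=3.5096 [y] (4,6)
    t=4.5449 [y] (4,7)
    t=5.5801 [y] (4,8)
    t=5.7183 [x] (5,8) — stop
  → r_1 = 5.7183
beam 2: φ=-45°, α=120°
  cosα=-0.5000 sinα=0.8660 | (3,2) | tMaxX 1.0400 tMaxY 0.4503 | tΔX 2.0000 tΔY 1.1547
    t=0.4503 [y] (3,3)
    t=1.0400 [x] (2,3)
    t=1.6050 [y] (2,4)
    t=2.7597 [y] (2,5)
    t=3.0400 [x] (1,5)
    t=3.9144 [y] (1,6)
    t=5.0400 [x] (0,6) — stop
  → r_2 = 5.0400
beam 3: φ=0°, α=165°
  cosα=-0.9659 sinα=0.2588 | (3,2) | tMaxX 0.5383 tMaxY 1.5068 | tΔX 1.0353 tΔY 3.8637
    t=0.5383 [x] (2,2)
    t=1.5068 [y] (2,3)
    t=1.5736 [x] (1,3) — stop
  → r_3 = 1.5736
beam 4: φ=45°, α=210°
  cosα=-0.8660 sinα=-0.5000 | (3,2) | tMaxX 0.6004 tMaxY 1.2200 | tΔX 1.1547 tΔY 2.0000
    t=0.6004 [x] (2,2)
    t=1.2200 [y] (2,1)
    t=1.7551 [x] (1,1)
    t=2.9098 [x] (0,1) — stop
  → r_4 = 2.9098
beam 5: φ=90°, α=255°
  cosα=-0.2588 sinα=-0.9659 | (3,2) | tMaxX 2.0091 tMaxY 0.6315 | tΔX 3.8637 tΔY 1.0353
    t=0.6315 [y] (3,1)
    t=1.6668 [y] (3,0) — stop
  → r_5 = 1.6668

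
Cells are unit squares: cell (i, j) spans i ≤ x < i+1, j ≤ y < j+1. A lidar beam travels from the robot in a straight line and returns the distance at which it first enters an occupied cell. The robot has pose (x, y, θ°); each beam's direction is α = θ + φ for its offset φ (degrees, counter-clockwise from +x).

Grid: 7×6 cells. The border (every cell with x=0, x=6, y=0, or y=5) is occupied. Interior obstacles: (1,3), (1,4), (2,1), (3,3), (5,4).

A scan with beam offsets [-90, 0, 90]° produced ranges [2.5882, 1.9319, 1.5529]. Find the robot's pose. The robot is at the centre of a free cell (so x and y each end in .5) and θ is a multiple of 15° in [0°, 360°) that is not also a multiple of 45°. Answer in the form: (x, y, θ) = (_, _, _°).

(x, y, θ) = (4.5, 2.5, 195°)

Enumerate (i+0.5, j+0.5, θ) over the 15 free cells and 16 admissible headings. For each, cast all 3 beams and compare to the given ranges.
  (3.5, 1.5, 195°): beam 1 = 1.5529 ≠ 2.5882 ✗
  (3.5, 1.5, 210°): beam 1 = 3.0000 ≠ 2.5882 ✗
  (3.5, 4.5, 345°): beam 1 = 0.5176 ≠ 2.5882 ✗
  (5.5, 3.5, 150°): beam 1 = 0.5774 ≠ 2.5882 ✗
  …
  (4.5, 2.5, 195°): r_1=2.5882, r_2=1.9319, r_3=1.5529 — all match ✓
No second candidate reproduces the full scan.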